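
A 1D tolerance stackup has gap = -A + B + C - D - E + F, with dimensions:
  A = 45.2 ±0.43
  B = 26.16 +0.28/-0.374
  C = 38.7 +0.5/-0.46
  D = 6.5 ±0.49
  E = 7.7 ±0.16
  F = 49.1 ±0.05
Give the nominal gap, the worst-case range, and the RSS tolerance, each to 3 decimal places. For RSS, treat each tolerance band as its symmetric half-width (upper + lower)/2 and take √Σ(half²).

Stack each dimension's contribution:
  -A: nom -45.200 → Σnom=-45.200; wc +0.430/-0.430 → slack +0.430/-0.430; half-tol=0.430, Σhalf²=0.184900
  +B: nom +26.160 → Σnom=-19.040; wc +0.280/-0.374 → slack +0.710/-0.804; half-tol=0.327, Σhalf²=0.291829
  +C: nom +38.700 → Σnom=19.660; wc +0.500/-0.460 → slack +1.210/-1.264; half-tol=0.480, Σhalf²=0.522229
  -D: nom -6.500 → Σnom=13.160; wc +0.490/-0.490 → slack +1.700/-1.754; half-tol=0.490, Σhalf²=0.762329
  -E: nom -7.700 → Σnom=5.460; wc +0.160/-0.160 → slack +1.860/-1.914; half-tol=0.160, Σhalf²=0.787929
  +F: nom +49.100 → Σnom=54.560; wc +0.050/-0.050 → slack +1.910/-1.964; half-tol=0.050, Σhalf²=0.790429
Nominal = 54.560. Worst-case = [54.560 - 1.964, 54.560 + 1.910] = [52.596, 56.470]. RSS = √0.790429 = 0.889.

nominal=54.560 wc=[52.596,56.470] rss=0.889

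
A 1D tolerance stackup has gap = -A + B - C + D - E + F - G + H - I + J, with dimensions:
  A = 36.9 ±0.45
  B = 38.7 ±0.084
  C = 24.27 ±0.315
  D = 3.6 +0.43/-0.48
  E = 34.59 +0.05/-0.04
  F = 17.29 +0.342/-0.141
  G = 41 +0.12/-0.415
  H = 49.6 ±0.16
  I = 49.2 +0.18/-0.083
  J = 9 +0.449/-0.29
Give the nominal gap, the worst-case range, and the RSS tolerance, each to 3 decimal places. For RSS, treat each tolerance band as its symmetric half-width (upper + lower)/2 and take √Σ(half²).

nominal=-67.770 wc=[-70.040,-65.002] rss=0.909

Stack each dimension's contribution:
  -A: nom -36.900 → Σnom=-36.900; wc +0.450/-0.450 → slack +0.450/-0.450; half-tol=0.450, Σhalf²=0.202500
  +B: nom +38.700 → Σnom=1.800; wc +0.084/-0.084 → slack +0.534/-0.534; half-tol=0.084, Σhalf²=0.209556
  -C: nom -24.270 → Σnom=-22.470; wc +0.315/-0.315 → slack +0.849/-0.849; half-tol=0.315, Σhalf²=0.308781
  +D: nom +3.600 → Σnom=-18.870; wc +0.430/-0.480 → slack +1.279/-1.329; half-tol=0.455, Σhalf²=0.515806
  -E: nom -34.590 → Σnom=-53.460; wc +0.040/-0.050 → slack +1.319/-1.379; half-tol=0.045, Σhalf²=0.517831
  +F: nom +17.290 → Σnom=-36.170; wc +0.342/-0.141 → slack +1.661/-1.520; half-tol=0.241, Σhalf²=0.576153
  -G: nom -41.000 → Σnom=-77.170; wc +0.415/-0.120 → slack +2.076/-1.640; half-tol=0.267, Σhalf²=0.647710
  +H: nom +49.600 → Σnom=-27.570; wc +0.160/-0.160 → slack +2.236/-1.800; half-tol=0.160, Σhalf²=0.673310
  -I: nom -49.200 → Σnom=-76.770; wc +0.083/-0.180 → slack +2.319/-1.980; half-tol=0.132, Σhalf²=0.690602
  +J: nom +9.000 → Σnom=-67.770; wc +0.449/-0.290 → slack +2.768/-2.270; half-tol=0.369, Σhalf²=0.827132
Nominal = -67.770. Worst-case = [-67.770 - 2.270, -67.770 + 2.768] = [-70.040, -65.002]. RSS = √0.827132 = 0.909.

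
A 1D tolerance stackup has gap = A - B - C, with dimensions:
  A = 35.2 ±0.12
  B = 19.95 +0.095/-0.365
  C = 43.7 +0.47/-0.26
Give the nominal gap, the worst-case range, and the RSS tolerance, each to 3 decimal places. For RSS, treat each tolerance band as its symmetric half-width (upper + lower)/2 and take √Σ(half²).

nominal=-28.450 wc=[-29.135,-27.705] rss=0.448

Stack each dimension's contribution:
  +A: nom +35.200 → Σnom=35.200; wc +0.120/-0.120 → slack +0.120/-0.120; half-tol=0.120, Σhalf²=0.014400
  -B: nom -19.950 → Σnom=15.250; wc +0.365/-0.095 → slack +0.485/-0.215; half-tol=0.230, Σhalf²=0.067300
  -C: nom -43.700 → Σnom=-28.450; wc +0.260/-0.470 → slack +0.745/-0.685; half-tol=0.365, Σhalf²=0.200525
Nominal = -28.450. Worst-case = [-28.450 - 0.685, -28.450 + 0.745] = [-29.135, -27.705]. RSS = √0.200525 = 0.448.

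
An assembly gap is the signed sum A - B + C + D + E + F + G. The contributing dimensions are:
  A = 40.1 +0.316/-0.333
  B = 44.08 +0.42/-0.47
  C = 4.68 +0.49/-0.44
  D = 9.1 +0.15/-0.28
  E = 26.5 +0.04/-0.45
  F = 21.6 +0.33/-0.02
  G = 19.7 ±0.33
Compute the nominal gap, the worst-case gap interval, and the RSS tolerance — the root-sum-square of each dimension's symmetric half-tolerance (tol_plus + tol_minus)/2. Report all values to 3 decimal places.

nominal=77.600 wc=[75.327,79.726] rss=0.875

Stack each dimension's contribution:
  +A: nom +40.100 → Σnom=40.100; wc +0.316/-0.333 → slack +0.316/-0.333; half-tol=0.325, Σhalf²=0.105300
  -B: nom -44.080 → Σnom=-3.980; wc +0.470/-0.420 → slack +0.786/-0.753; half-tol=0.445, Σhalf²=0.303325
  +C: nom +4.680 → Σnom=0.700; wc +0.490/-0.440 → slack +1.276/-1.193; half-tol=0.465, Σhalf²=0.519550
  +D: nom +9.100 → Σnom=9.800; wc +0.150/-0.280 → slack +1.426/-1.473; half-tol=0.215, Σhalf²=0.565775
  +E: nom +26.500 → Σnom=36.300; wc +0.040/-0.450 → slack +1.466/-1.923; half-tol=0.245, Σhalf²=0.625800
  +F: nom +21.600 → Σnom=57.900; wc +0.330/-0.020 → slack +1.796/-1.943; half-tol=0.175, Σhalf²=0.656425
  +G: nom +19.700 → Σnom=77.600; wc +0.330/-0.330 → slack +2.126/-2.273; half-tol=0.330, Σhalf²=0.765325
Nominal = 77.600. Worst-case = [77.600 - 2.273, 77.600 + 2.126] = [75.327, 79.726]. RSS = √0.765325 = 0.875.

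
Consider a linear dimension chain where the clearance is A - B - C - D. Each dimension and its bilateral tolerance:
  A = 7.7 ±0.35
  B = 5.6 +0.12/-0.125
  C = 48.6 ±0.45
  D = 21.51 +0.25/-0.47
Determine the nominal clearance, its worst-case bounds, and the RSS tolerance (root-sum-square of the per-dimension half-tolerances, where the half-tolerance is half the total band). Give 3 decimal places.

Stack each dimension's contribution:
  +A: nom +7.700 → Σnom=7.700; wc +0.350/-0.350 → slack +0.350/-0.350; half-tol=0.350, Σhalf²=0.122500
  -B: nom -5.600 → Σnom=2.100; wc +0.125/-0.120 → slack +0.475/-0.470; half-tol=0.122, Σhalf²=0.137506
  -C: nom -48.600 → Σnom=-46.500; wc +0.450/-0.450 → slack +0.925/-0.920; half-tol=0.450, Σhalf²=0.340006
  -D: nom -21.510 → Σnom=-68.010; wc +0.470/-0.250 → slack +1.395/-1.170; half-tol=0.360, Σhalf²=0.469606
Nominal = -68.010. Worst-case = [-68.010 - 1.170, -68.010 + 1.395] = [-69.180, -66.615]. RSS = √0.469606 = 0.685.

nominal=-68.010 wc=[-69.180,-66.615] rss=0.685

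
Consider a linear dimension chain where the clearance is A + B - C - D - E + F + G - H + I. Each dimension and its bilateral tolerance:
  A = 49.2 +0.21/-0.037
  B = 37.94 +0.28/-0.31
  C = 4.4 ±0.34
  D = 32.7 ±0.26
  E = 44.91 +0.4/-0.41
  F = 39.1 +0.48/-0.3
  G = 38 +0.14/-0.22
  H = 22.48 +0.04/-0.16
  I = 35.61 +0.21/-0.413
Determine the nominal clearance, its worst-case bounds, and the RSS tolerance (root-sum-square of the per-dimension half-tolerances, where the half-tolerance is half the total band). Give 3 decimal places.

nominal=95.360 wc=[93.040,97.850] rss=0.861

Stack each dimension's contribution:
  +A: nom +49.200 → Σnom=49.200; wc +0.210/-0.037 → slack +0.210/-0.037; half-tol=0.123, Σhalf²=0.015252
  +B: nom +37.940 → Σnom=87.140; wc +0.280/-0.310 → slack +0.490/-0.347; half-tol=0.295, Σhalf²=0.102277
  -C: nom -4.400 → Σnom=82.740; wc +0.340/-0.340 → slack +0.830/-0.687; half-tol=0.340, Σhalf²=0.217877
  -D: nom -32.700 → Σnom=50.040; wc +0.260/-0.260 → slack +1.090/-0.947; half-tol=0.260, Σhalf²=0.285477
  -E: nom -44.910 → Σnom=5.130; wc +0.410/-0.400 → slack +1.500/-1.347; half-tol=0.405, Σhalf²=0.449502
  +F: nom +39.100 → Σnom=44.230; wc +0.480/-0.300 → slack +1.980/-1.647; half-tol=0.390, Σhalf²=0.601602
  +G: nom +38.000 → Σnom=82.230; wc +0.140/-0.220 → slack +2.120/-1.867; half-tol=0.180, Σhalf²=0.634002
  -H: nom -22.480 → Σnom=59.750; wc +0.160/-0.040 → slack +2.280/-1.907; half-tol=0.100, Σhalf²=0.644002
  +I: nom +35.610 → Σnom=95.360; wc +0.210/-0.413 → slack +2.490/-2.320; half-tol=0.311, Σhalf²=0.741035
Nominal = 95.360. Worst-case = [95.360 - 2.320, 95.360 + 2.490] = [93.040, 97.850]. RSS = √0.741035 = 0.861.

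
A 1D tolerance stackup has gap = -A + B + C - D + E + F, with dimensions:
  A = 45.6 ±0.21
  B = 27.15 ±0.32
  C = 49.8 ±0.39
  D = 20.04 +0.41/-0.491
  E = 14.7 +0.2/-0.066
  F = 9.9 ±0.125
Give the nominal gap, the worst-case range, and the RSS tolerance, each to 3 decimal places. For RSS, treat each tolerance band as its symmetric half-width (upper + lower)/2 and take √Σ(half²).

nominal=35.910 wc=[34.389,37.646] rss=0.731

Stack each dimension's contribution:
  -A: nom -45.600 → Σnom=-45.600; wc +0.210/-0.210 → slack +0.210/-0.210; half-tol=0.210, Σhalf²=0.044100
  +B: nom +27.150 → Σnom=-18.450; wc +0.320/-0.320 → slack +0.530/-0.530; half-tol=0.320, Σhalf²=0.146500
  +C: nom +49.800 → Σnom=31.350; wc +0.390/-0.390 → slack +0.920/-0.920; half-tol=0.390, Σhalf²=0.298600
  -D: nom -20.040 → Σnom=11.310; wc +0.491/-0.410 → slack +1.411/-1.330; half-tol=0.451, Σhalf²=0.501550
  +E: nom +14.700 → Σnom=26.010; wc +0.200/-0.066 → slack +1.611/-1.396; half-tol=0.133, Σhalf²=0.519239
  +F: nom +9.900 → Σnom=35.910; wc +0.125/-0.125 → slack +1.736/-1.521; half-tol=0.125, Σhalf²=0.534864
Nominal = 35.910. Worst-case = [35.910 - 1.521, 35.910 + 1.736] = [34.389, 37.646]. RSS = √0.534864 = 0.731.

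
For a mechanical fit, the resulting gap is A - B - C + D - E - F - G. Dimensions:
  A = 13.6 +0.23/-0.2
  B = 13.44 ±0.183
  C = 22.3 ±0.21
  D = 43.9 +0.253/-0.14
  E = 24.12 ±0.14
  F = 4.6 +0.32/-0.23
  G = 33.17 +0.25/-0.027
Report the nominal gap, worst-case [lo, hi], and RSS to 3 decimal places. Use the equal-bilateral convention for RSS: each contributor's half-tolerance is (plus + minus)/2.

nominal=-40.130 wc=[-41.573,-38.857] rss=0.526

Stack each dimension's contribution:
  +A: nom +13.600 → Σnom=13.600; wc +0.230/-0.200 → slack +0.230/-0.200; half-tol=0.215, Σhalf²=0.046225
  -B: nom -13.440 → Σnom=0.160; wc +0.183/-0.183 → slack +0.413/-0.383; half-tol=0.183, Σhalf²=0.079714
  -C: nom -22.300 → Σnom=-22.140; wc +0.210/-0.210 → slack +0.623/-0.593; half-tol=0.210, Σhalf²=0.123814
  +D: nom +43.900 → Σnom=21.760; wc +0.253/-0.140 → slack +0.876/-0.733; half-tol=0.197, Σhalf²=0.162426
  -E: nom -24.120 → Σnom=-2.360; wc +0.140/-0.140 → slack +1.016/-0.873; half-tol=0.140, Σhalf²=0.182026
  -F: nom -4.600 → Σnom=-6.960; wc +0.230/-0.320 → slack +1.246/-1.193; half-tol=0.275, Σhalf²=0.257651
  -G: nom -33.170 → Σnom=-40.130; wc +0.027/-0.250 → slack +1.273/-1.443; half-tol=0.139, Σhalf²=0.276834
Nominal = -40.130. Worst-case = [-40.130 - 1.443, -40.130 + 1.273] = [-41.573, -38.857]. RSS = √0.276834 = 0.526.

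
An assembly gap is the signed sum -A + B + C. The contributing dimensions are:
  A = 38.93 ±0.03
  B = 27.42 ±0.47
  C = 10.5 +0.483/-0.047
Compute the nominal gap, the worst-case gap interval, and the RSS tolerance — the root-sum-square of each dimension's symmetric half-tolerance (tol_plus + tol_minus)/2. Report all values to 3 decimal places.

nominal=-1.010 wc=[-1.557,-0.027] rss=0.540

Stack each dimension's contribution:
  -A: nom -38.930 → Σnom=-38.930; wc +0.030/-0.030 → slack +0.030/-0.030; half-tol=0.030, Σhalf²=0.000900
  +B: nom +27.420 → Σnom=-11.510; wc +0.470/-0.470 → slack +0.500/-0.500; half-tol=0.470, Σhalf²=0.221800
  +C: nom +10.500 → Σnom=-1.010; wc +0.483/-0.047 → slack +0.983/-0.547; half-tol=0.265, Σhalf²=0.292025
Nominal = -1.010. Worst-case = [-1.010 - 0.547, -1.010 + 0.983] = [-1.557, -0.027]. RSS = √0.292025 = 0.540.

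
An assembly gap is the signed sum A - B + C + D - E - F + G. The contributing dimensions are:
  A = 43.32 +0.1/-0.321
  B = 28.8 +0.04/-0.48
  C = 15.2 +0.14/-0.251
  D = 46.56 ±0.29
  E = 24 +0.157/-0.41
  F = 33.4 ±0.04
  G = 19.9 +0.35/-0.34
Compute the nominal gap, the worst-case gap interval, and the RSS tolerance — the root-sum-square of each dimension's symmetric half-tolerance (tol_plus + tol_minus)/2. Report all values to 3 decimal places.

Stack each dimension's contribution:
  +A: nom +43.320 → Σnom=43.320; wc +0.100/-0.321 → slack +0.100/-0.321; half-tol=0.211, Σhalf²=0.044310
  -B: nom -28.800 → Σnom=14.520; wc +0.480/-0.040 → slack +0.580/-0.361; half-tol=0.260, Σhalf²=0.111910
  +C: nom +15.200 → Σnom=29.720; wc +0.140/-0.251 → slack +0.720/-0.612; half-tol=0.196, Σhalf²=0.150131
  +D: nom +46.560 → Σnom=76.280; wc +0.290/-0.290 → slack +1.010/-0.902; half-tol=0.290, Σhalf²=0.234231
  -E: nom -24.000 → Σnom=52.280; wc +0.410/-0.157 → slack +1.420/-1.059; half-tol=0.283, Σhalf²=0.314603
  -F: nom -33.400 → Σnom=18.880; wc +0.040/-0.040 → slack +1.460/-1.099; half-tol=0.040, Σhalf²=0.316203
  +G: nom +19.900 → Σnom=38.780; wc +0.350/-0.340 → slack +1.810/-1.439; half-tol=0.345, Σhalf²=0.435228
Nominal = 38.780. Worst-case = [38.780 - 1.439, 38.780 + 1.810] = [37.341, 40.590]. RSS = √0.435228 = 0.660.

nominal=38.780 wc=[37.341,40.590] rss=0.660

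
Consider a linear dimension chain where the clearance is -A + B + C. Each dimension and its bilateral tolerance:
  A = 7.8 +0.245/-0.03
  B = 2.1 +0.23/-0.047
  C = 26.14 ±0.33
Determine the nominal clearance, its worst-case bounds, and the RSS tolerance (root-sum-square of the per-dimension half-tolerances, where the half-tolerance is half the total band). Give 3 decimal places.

nominal=20.440 wc=[19.818,21.030] rss=0.383

Stack each dimension's contribution:
  -A: nom -7.800 → Σnom=-7.800; wc +0.030/-0.245 → slack +0.030/-0.245; half-tol=0.138, Σhalf²=0.018906
  +B: nom +2.100 → Σnom=-5.700; wc +0.230/-0.047 → slack +0.260/-0.292; half-tol=0.139, Σhalf²=0.038089
  +C: nom +26.140 → Σnom=20.440; wc +0.330/-0.330 → slack +0.590/-0.622; half-tol=0.330, Σhalf²=0.146989
Nominal = 20.440. Worst-case = [20.440 - 0.622, 20.440 + 0.590] = [19.818, 21.030]. RSS = √0.146989 = 0.383.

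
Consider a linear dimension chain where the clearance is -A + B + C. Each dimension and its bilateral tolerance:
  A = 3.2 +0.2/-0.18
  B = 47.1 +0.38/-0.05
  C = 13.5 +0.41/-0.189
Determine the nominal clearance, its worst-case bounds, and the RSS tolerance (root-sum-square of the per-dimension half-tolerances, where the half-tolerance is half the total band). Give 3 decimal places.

Stack each dimension's contribution:
  -A: nom -3.200 → Σnom=-3.200; wc +0.180/-0.200 → slack +0.180/-0.200; half-tol=0.190, Σhalf²=0.036100
  +B: nom +47.100 → Σnom=43.900; wc +0.380/-0.050 → slack +0.560/-0.250; half-tol=0.215, Σhalf²=0.082325
  +C: nom +13.500 → Σnom=57.400; wc +0.410/-0.189 → slack +0.970/-0.439; half-tol=0.299, Σhalf²=0.172025
Nominal = 57.400. Worst-case = [57.400 - 0.439, 57.400 + 0.970] = [56.961, 58.370]. RSS = √0.172025 = 0.415.

nominal=57.400 wc=[56.961,58.370] rss=0.415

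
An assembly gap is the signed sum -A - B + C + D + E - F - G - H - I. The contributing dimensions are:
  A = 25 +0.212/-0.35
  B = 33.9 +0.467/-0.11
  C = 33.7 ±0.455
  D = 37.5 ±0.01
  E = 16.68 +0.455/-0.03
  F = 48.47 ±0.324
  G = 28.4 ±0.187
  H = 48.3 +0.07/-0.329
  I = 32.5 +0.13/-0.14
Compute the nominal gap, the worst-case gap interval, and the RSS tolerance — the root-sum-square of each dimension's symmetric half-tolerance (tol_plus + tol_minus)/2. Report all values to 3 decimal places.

Stack each dimension's contribution:
  -A: nom -25.000 → Σnom=-25.000; wc +0.350/-0.212 → slack +0.350/-0.212; half-tol=0.281, Σhalf²=0.078961
  -B: nom -33.900 → Σnom=-58.900; wc +0.110/-0.467 → slack +0.460/-0.679; half-tol=0.289, Σhalf²=0.162193
  +C: nom +33.700 → Σnom=-25.200; wc +0.455/-0.455 → slack +0.915/-1.134; half-tol=0.455, Σhalf²=0.369218
  +D: nom +37.500 → Σnom=12.300; wc +0.010/-0.010 → slack +0.925/-1.144; half-tol=0.010, Σhalf²=0.369318
  +E: nom +16.680 → Σnom=28.980; wc +0.455/-0.030 → slack +1.380/-1.174; half-tol=0.242, Σhalf²=0.428125
  -F: nom -48.470 → Σnom=-19.490; wc +0.324/-0.324 → slack +1.704/-1.498; half-tol=0.324, Σhalf²=0.533100
  -G: nom -28.400 → Σnom=-47.890; wc +0.187/-0.187 → slack +1.891/-1.685; half-tol=0.187, Σhalf²=0.568070
  -H: nom -48.300 → Σnom=-96.190; wc +0.329/-0.070 → slack +2.220/-1.755; half-tol=0.200, Σhalf²=0.607870
  -I: nom -32.500 → Σnom=-128.690; wc +0.140/-0.130 → slack +2.360/-1.885; half-tol=0.135, Σhalf²=0.626095
Nominal = -128.690. Worst-case = [-128.690 - 1.885, -128.690 + 2.360] = [-130.575, -126.330]. RSS = √0.626095 = 0.791.

nominal=-128.690 wc=[-130.575,-126.330] rss=0.791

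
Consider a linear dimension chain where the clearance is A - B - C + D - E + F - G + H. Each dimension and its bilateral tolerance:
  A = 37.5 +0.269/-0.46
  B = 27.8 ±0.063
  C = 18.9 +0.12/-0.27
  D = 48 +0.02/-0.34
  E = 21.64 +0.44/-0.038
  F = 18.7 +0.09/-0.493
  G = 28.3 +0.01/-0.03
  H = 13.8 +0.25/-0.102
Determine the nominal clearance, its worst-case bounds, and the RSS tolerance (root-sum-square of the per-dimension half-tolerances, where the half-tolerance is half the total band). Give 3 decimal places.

Stack each dimension's contribution:
  +A: nom +37.500 → Σnom=37.500; wc +0.269/-0.460 → slack +0.269/-0.460; half-tol=0.365, Σhalf²=0.132860
  -B: nom -27.800 → Σnom=9.700; wc +0.063/-0.063 → slack +0.332/-0.523; half-tol=0.063, Σhalf²=0.136829
  -C: nom -18.900 → Σnom=-9.200; wc +0.270/-0.120 → slack +0.602/-0.643; half-tol=0.195, Σhalf²=0.174854
  +D: nom +48.000 → Σnom=38.800; wc +0.020/-0.340 → slack +0.622/-0.983; half-tol=0.180, Σhalf²=0.207254
  -E: nom -21.640 → Σnom=17.160; wc +0.038/-0.440 → slack +0.660/-1.423; half-tol=0.239, Σhalf²=0.264375
  +F: nom +18.700 → Σnom=35.860; wc +0.090/-0.493 → slack +0.750/-1.916; half-tol=0.291, Σhalf²=0.349348
  -G: nom -28.300 → Σnom=7.560; wc +0.030/-0.010 → slack +0.780/-1.926; half-tol=0.020, Σhalf²=0.349748
  +H: nom +13.800 → Σnom=21.360; wc +0.250/-0.102 → slack +1.030/-2.028; half-tol=0.176, Σhalf²=0.380724
Nominal = 21.360. Worst-case = [21.360 - 2.028, 21.360 + 1.030] = [19.332, 22.390]. RSS = √0.380724 = 0.617.

nominal=21.360 wc=[19.332,22.390] rss=0.617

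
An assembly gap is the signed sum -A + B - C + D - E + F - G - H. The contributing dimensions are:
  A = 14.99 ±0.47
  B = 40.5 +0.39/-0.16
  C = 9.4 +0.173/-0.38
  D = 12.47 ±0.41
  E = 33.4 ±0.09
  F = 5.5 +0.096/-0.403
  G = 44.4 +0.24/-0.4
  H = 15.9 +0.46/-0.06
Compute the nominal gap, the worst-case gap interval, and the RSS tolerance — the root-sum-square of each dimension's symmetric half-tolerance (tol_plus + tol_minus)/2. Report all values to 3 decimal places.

nominal=-59.620 wc=[-62.026,-57.324] rss=0.884

Stack each dimension's contribution:
  -A: nom -14.990 → Σnom=-14.990; wc +0.470/-0.470 → slack +0.470/-0.470; half-tol=0.470, Σhalf²=0.220900
  +B: nom +40.500 → Σnom=25.510; wc +0.390/-0.160 → slack +0.860/-0.630; half-tol=0.275, Σhalf²=0.296525
  -C: nom -9.400 → Σnom=16.110; wc +0.380/-0.173 → slack +1.240/-0.803; half-tol=0.276, Σhalf²=0.372977
  +D: nom +12.470 → Σnom=28.580; wc +0.410/-0.410 → slack +1.650/-1.213; half-tol=0.410, Σhalf²=0.541077
  -E: nom -33.400 → Σnom=-4.820; wc +0.090/-0.090 → slack +1.740/-1.303; half-tol=0.090, Σhalf²=0.549177
  +F: nom +5.500 → Σnom=0.680; wc +0.096/-0.403 → slack +1.836/-1.706; half-tol=0.249, Σhalf²=0.611427
  -G: nom -44.400 → Σnom=-43.720; wc +0.400/-0.240 → slack +2.236/-1.946; half-tol=0.320, Σhalf²=0.713827
  -H: nom -15.900 → Σnom=-59.620; wc +0.060/-0.460 → slack +2.296/-2.406; half-tol=0.260, Σhalf²=0.781427
Nominal = -59.620. Worst-case = [-59.620 - 2.406, -59.620 + 2.296] = [-62.026, -57.324]. RSS = √0.781427 = 0.884.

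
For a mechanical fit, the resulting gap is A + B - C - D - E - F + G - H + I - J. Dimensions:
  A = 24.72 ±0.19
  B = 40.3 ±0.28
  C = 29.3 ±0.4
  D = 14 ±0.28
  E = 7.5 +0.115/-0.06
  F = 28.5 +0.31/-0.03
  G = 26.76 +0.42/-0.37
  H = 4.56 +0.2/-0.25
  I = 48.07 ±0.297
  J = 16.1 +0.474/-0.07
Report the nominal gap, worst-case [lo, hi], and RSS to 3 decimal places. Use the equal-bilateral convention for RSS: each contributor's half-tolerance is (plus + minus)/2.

nominal=39.890 wc=[36.974,42.167] rss=0.871

Stack each dimension's contribution:
  +A: nom +24.720 → Σnom=24.720; wc +0.190/-0.190 → slack +0.190/-0.190; half-tol=0.190, Σhalf²=0.036100
  +B: nom +40.300 → Σnom=65.020; wc +0.280/-0.280 → slack +0.470/-0.470; half-tol=0.280, Σhalf²=0.114500
  -C: nom -29.300 → Σnom=35.720; wc +0.400/-0.400 → slack +0.870/-0.870; half-tol=0.400, Σhalf²=0.274500
  -D: nom -14.000 → Σnom=21.720; wc +0.280/-0.280 → slack +1.150/-1.150; half-tol=0.280, Σhalf²=0.352900
  -E: nom -7.500 → Σnom=14.220; wc +0.060/-0.115 → slack +1.210/-1.265; half-tol=0.087, Σhalf²=0.360556
  -F: nom -28.500 → Σnom=-14.280; wc +0.030/-0.310 → slack +1.240/-1.575; half-tol=0.170, Σhalf²=0.389456
  +G: nom +26.760 → Σnom=12.480; wc +0.420/-0.370 → slack +1.660/-1.945; half-tol=0.395, Σhalf²=0.545481
  -H: nom -4.560 → Σnom=7.920; wc +0.250/-0.200 → slack +1.910/-2.145; half-tol=0.225, Σhalf²=0.596106
  +I: nom +48.070 → Σnom=55.990; wc +0.297/-0.297 → slack +2.207/-2.442; half-tol=0.297, Σhalf²=0.684315
  -J: nom -16.100 → Σnom=39.890; wc +0.070/-0.474 → slack +2.277/-2.916; half-tol=0.272, Σhalf²=0.758299
Nominal = 39.890. Worst-case = [39.890 - 2.916, 39.890 + 2.277] = [36.974, 42.167]. RSS = √0.758299 = 0.871.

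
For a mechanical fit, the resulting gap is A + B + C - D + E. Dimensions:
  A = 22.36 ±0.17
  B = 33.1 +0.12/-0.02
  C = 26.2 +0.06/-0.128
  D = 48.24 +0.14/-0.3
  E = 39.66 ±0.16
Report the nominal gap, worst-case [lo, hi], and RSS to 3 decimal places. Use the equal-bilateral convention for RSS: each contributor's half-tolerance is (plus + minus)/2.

Stack each dimension's contribution:
  +A: nom +22.360 → Σnom=22.360; wc +0.170/-0.170 → slack +0.170/-0.170; half-tol=0.170, Σhalf²=0.028900
  +B: nom +33.100 → Σnom=55.460; wc +0.120/-0.020 → slack +0.290/-0.190; half-tol=0.070, Σhalf²=0.033800
  +C: nom +26.200 → Σnom=81.660; wc +0.060/-0.128 → slack +0.350/-0.318; half-tol=0.094, Σhalf²=0.042636
  -D: nom -48.240 → Σnom=33.420; wc +0.300/-0.140 → slack +0.650/-0.458; half-tol=0.220, Σhalf²=0.091036
  +E: nom +39.660 → Σnom=73.080; wc +0.160/-0.160 → slack +0.810/-0.618; half-tol=0.160, Σhalf²=0.116636
Nominal = 73.080. Worst-case = [73.080 - 0.618, 73.080 + 0.810] = [72.462, 73.890]. RSS = √0.116636 = 0.342.

nominal=73.080 wc=[72.462,73.890] rss=0.342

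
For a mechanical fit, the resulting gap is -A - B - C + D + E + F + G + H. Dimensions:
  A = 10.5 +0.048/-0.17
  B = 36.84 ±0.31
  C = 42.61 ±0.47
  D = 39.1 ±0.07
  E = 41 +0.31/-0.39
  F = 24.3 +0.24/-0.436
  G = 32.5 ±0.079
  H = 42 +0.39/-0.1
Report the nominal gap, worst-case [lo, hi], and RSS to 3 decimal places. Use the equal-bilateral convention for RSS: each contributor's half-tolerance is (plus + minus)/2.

nominal=88.950 wc=[87.047,90.989] rss=0.798

Stack each dimension's contribution:
  -A: nom -10.500 → Σnom=-10.500; wc +0.170/-0.048 → slack +0.170/-0.048; half-tol=0.109, Σhalf²=0.011881
  -B: nom -36.840 → Σnom=-47.340; wc +0.310/-0.310 → slack +0.480/-0.358; half-tol=0.310, Σhalf²=0.107981
  -C: nom -42.610 → Σnom=-89.950; wc +0.470/-0.470 → slack +0.950/-0.828; half-tol=0.470, Σhalf²=0.328881
  +D: nom +39.100 → Σnom=-50.850; wc +0.070/-0.070 → slack +1.020/-0.898; half-tol=0.070, Σhalf²=0.333781
  +E: nom +41.000 → Σnom=-9.850; wc +0.310/-0.390 → slack +1.330/-1.288; half-tol=0.350, Σhalf²=0.456281
  +F: nom +24.300 → Σnom=14.450; wc +0.240/-0.436 → slack +1.570/-1.724; half-tol=0.338, Σhalf²=0.570525
  +G: nom +32.500 → Σnom=46.950; wc +0.079/-0.079 → slack +1.649/-1.803; half-tol=0.079, Σhalf²=0.576766
  +H: nom +42.000 → Σnom=88.950; wc +0.390/-0.100 → slack +2.039/-1.903; half-tol=0.245, Σhalf²=0.636791
Nominal = 88.950. Worst-case = [88.950 - 1.903, 88.950 + 2.039] = [87.047, 90.989]. RSS = √0.636791 = 0.798.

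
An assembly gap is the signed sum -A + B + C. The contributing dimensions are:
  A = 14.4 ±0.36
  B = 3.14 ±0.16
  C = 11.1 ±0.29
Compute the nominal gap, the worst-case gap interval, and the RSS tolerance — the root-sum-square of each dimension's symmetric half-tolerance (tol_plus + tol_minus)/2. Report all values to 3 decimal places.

Stack each dimension's contribution:
  -A: nom -14.400 → Σnom=-14.400; wc +0.360/-0.360 → slack +0.360/-0.360; half-tol=0.360, Σhalf²=0.129600
  +B: nom +3.140 → Σnom=-11.260; wc +0.160/-0.160 → slack +0.520/-0.520; half-tol=0.160, Σhalf²=0.155200
  +C: nom +11.100 → Σnom=-0.160; wc +0.290/-0.290 → slack +0.810/-0.810; half-tol=0.290, Σhalf²=0.239300
Nominal = -0.160. Worst-case = [-0.160 - 0.810, -0.160 + 0.810] = [-0.970, 0.650]. RSS = √0.239300 = 0.489.

nominal=-0.160 wc=[-0.970,0.650] rss=0.489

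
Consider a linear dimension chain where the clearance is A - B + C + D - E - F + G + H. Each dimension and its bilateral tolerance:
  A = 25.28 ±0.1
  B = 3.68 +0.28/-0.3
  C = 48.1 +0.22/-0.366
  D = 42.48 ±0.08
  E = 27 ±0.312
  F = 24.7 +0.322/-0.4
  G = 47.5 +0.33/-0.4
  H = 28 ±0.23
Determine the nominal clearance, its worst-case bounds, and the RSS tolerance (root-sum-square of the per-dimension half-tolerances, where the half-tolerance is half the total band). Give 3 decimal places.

nominal=135.980 wc=[133.890,137.952] rss=0.775

Stack each dimension's contribution:
  +A: nom +25.280 → Σnom=25.280; wc +0.100/-0.100 → slack +0.100/-0.100; half-tol=0.100, Σhalf²=0.010000
  -B: nom -3.680 → Σnom=21.600; wc +0.300/-0.280 → slack +0.400/-0.380; half-tol=0.290, Σhalf²=0.094100
  +C: nom +48.100 → Σnom=69.700; wc +0.220/-0.366 → slack +0.620/-0.746; half-tol=0.293, Σhalf²=0.179949
  +D: nom +42.480 → Σnom=112.180; wc +0.080/-0.080 → slack +0.700/-0.826; half-tol=0.080, Σhalf²=0.186349
  -E: nom -27.000 → Σnom=85.180; wc +0.312/-0.312 → slack +1.012/-1.138; half-tol=0.312, Σhalf²=0.283693
  -F: nom -24.700 → Σnom=60.480; wc +0.400/-0.322 → slack +1.412/-1.460; half-tol=0.361, Σhalf²=0.414014
  +G: nom +47.500 → Σnom=107.980; wc +0.330/-0.400 → slack +1.742/-1.860; half-tol=0.365, Σhalf²=0.547239
  +H: nom +28.000 → Σnom=135.980; wc +0.230/-0.230 → slack +1.972/-2.090; half-tol=0.230, Σhalf²=0.600139
Nominal = 135.980. Worst-case = [135.980 - 2.090, 135.980 + 1.972] = [133.890, 137.952]. RSS = √0.600139 = 0.775.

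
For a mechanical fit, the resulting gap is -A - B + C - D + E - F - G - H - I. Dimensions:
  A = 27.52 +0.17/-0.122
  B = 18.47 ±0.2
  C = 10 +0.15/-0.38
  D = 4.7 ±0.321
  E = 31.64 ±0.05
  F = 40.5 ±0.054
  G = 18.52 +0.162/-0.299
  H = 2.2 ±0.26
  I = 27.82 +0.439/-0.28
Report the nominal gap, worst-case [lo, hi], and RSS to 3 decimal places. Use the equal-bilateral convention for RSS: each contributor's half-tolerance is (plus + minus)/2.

nominal=-98.090 wc=[-100.126,-96.354] rss=0.700

Stack each dimension's contribution:
  -A: nom -27.520 → Σnom=-27.520; wc +0.122/-0.170 → slack +0.122/-0.170; half-tol=0.146, Σhalf²=0.021316
  -B: nom -18.470 → Σnom=-45.990; wc +0.200/-0.200 → slack +0.322/-0.370; half-tol=0.200, Σhalf²=0.061316
  +C: nom +10.000 → Σnom=-35.990; wc +0.150/-0.380 → slack +0.472/-0.750; half-tol=0.265, Σhalf²=0.131541
  -D: nom -4.700 → Σnom=-40.690; wc +0.321/-0.321 → slack +0.793/-1.071; half-tol=0.321, Σhalf²=0.234582
  +E: nom +31.640 → Σnom=-9.050; wc +0.050/-0.050 → slack +0.843/-1.121; half-tol=0.050, Σhalf²=0.237082
  -F: nom -40.500 → Σnom=-49.550; wc +0.054/-0.054 → slack +0.897/-1.175; half-tol=0.054, Σhalf²=0.239998
  -G: nom -18.520 → Σnom=-68.070; wc +0.299/-0.162 → slack +1.196/-1.337; half-tol=0.230, Σhalf²=0.293128
  -H: nom -2.200 → Σnom=-70.270; wc +0.260/-0.260 → slack +1.456/-1.597; half-tol=0.260, Σhalf²=0.360728
  -I: nom -27.820 → Σnom=-98.090; wc +0.280/-0.439 → slack +1.736/-2.036; half-tol=0.360, Σhalf²=0.489969
Nominal = -98.090. Worst-case = [-98.090 - 2.036, -98.090 + 1.736] = [-100.126, -96.354]. RSS = √0.489969 = 0.700.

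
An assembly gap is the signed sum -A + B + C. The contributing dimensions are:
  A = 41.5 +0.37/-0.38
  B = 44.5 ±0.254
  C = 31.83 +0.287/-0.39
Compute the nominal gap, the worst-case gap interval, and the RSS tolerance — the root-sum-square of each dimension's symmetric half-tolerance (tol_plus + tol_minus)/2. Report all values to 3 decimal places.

nominal=34.830 wc=[33.816,35.751] rss=0.565

Stack each dimension's contribution:
  -A: nom -41.500 → Σnom=-41.500; wc +0.380/-0.370 → slack +0.380/-0.370; half-tol=0.375, Σhalf²=0.140625
  +B: nom +44.500 → Σnom=3.000; wc +0.254/-0.254 → slack +0.634/-0.624; half-tol=0.254, Σhalf²=0.205141
  +C: nom +31.830 → Σnom=34.830; wc +0.287/-0.390 → slack +0.921/-1.014; half-tol=0.339, Σhalf²=0.319723
Nominal = 34.830. Worst-case = [34.830 - 1.014, 34.830 + 0.921] = [33.816, 35.751]. RSS = √0.319723 = 0.565.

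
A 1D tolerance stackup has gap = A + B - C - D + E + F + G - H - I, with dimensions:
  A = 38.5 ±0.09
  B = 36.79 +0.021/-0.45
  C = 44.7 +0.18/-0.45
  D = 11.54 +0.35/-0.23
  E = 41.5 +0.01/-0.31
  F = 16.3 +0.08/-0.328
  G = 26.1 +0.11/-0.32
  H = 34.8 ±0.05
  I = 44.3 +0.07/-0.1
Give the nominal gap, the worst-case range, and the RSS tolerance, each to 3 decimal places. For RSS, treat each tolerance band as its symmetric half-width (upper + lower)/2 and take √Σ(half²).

nominal=23.850 wc=[21.702,24.991] rss=0.608

Stack each dimension's contribution:
  +A: nom +38.500 → Σnom=38.500; wc +0.090/-0.090 → slack +0.090/-0.090; half-tol=0.090, Σhalf²=0.008100
  +B: nom +36.790 → Σnom=75.290; wc +0.021/-0.450 → slack +0.111/-0.540; half-tol=0.236, Σhalf²=0.063560
  -C: nom -44.700 → Σnom=30.590; wc +0.450/-0.180 → slack +0.561/-0.720; half-tol=0.315, Σhalf²=0.162785
  -D: nom -11.540 → Σnom=19.050; wc +0.230/-0.350 → slack +0.791/-1.070; half-tol=0.290, Σhalf²=0.246885
  +E: nom +41.500 → Σnom=60.550; wc +0.010/-0.310 → slack +0.801/-1.380; half-tol=0.160, Σhalf²=0.272485
  +F: nom +16.300 → Σnom=76.850; wc +0.080/-0.328 → slack +0.881/-1.708; half-tol=0.204, Σhalf²=0.314101
  +G: nom +26.100 → Σnom=102.950; wc +0.110/-0.320 → slack +0.991/-2.028; half-tol=0.215, Σhalf²=0.360326
  -H: nom -34.800 → Σnom=68.150; wc +0.050/-0.050 → slack +1.041/-2.078; half-tol=0.050, Σhalf²=0.362826
  -I: nom -44.300 → Σnom=23.850; wc +0.100/-0.070 → slack +1.141/-2.148; half-tol=0.085, Σhalf²=0.370051
Nominal = 23.850. Worst-case = [23.850 - 2.148, 23.850 + 1.141] = [21.702, 24.991]. RSS = √0.370051 = 0.608.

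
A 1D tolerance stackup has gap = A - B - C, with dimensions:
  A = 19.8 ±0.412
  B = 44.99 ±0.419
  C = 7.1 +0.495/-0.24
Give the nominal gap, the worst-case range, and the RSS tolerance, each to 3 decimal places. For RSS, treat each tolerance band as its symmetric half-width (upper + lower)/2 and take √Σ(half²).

nominal=-32.290 wc=[-33.616,-31.219] rss=0.693

Stack each dimension's contribution:
  +A: nom +19.800 → Σnom=19.800; wc +0.412/-0.412 → slack +0.412/-0.412; half-tol=0.412, Σhalf²=0.169744
  -B: nom -44.990 → Σnom=-25.190; wc +0.419/-0.419 → slack +0.831/-0.831; half-tol=0.419, Σhalf²=0.345305
  -C: nom -7.100 → Σnom=-32.290; wc +0.240/-0.495 → slack +1.071/-1.326; half-tol=0.367, Σhalf²=0.480361
Nominal = -32.290. Worst-case = [-32.290 - 1.326, -32.290 + 1.071] = [-33.616, -31.219]. RSS = √0.480361 = 0.693.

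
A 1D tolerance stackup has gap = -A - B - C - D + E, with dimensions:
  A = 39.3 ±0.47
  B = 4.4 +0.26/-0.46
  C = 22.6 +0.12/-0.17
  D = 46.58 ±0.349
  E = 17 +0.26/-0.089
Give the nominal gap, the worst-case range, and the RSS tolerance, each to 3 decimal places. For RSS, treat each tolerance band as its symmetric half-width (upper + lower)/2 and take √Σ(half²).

Stack each dimension's contribution:
  -A: nom -39.300 → Σnom=-39.300; wc +0.470/-0.470 → slack +0.470/-0.470; half-tol=0.470, Σhalf²=0.220900
  -B: nom -4.400 → Σnom=-43.700; wc +0.460/-0.260 → slack +0.930/-0.730; half-tol=0.360, Σhalf²=0.350500
  -C: nom -22.600 → Σnom=-66.300; wc +0.170/-0.120 → slack +1.100/-0.850; half-tol=0.145, Σhalf²=0.371525
  -D: nom -46.580 → Σnom=-112.880; wc +0.349/-0.349 → slack +1.449/-1.199; half-tol=0.349, Σhalf²=0.493326
  +E: nom +17.000 → Σnom=-95.880; wc +0.260/-0.089 → slack +1.709/-1.288; half-tol=0.174, Σhalf²=0.523776
Nominal = -95.880. Worst-case = [-95.880 - 1.288, -95.880 + 1.709] = [-97.168, -94.171]. RSS = √0.523776 = 0.724.

nominal=-95.880 wc=[-97.168,-94.171] rss=0.724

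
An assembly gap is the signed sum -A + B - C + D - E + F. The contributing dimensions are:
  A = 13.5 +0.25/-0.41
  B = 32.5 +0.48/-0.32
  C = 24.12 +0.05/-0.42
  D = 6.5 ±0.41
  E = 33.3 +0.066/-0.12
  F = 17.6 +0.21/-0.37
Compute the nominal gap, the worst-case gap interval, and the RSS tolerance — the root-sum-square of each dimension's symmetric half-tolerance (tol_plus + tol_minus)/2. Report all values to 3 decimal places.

Stack each dimension's contribution:
  -A: nom -13.500 → Σnom=-13.500; wc +0.410/-0.250 → slack +0.410/-0.250; half-tol=0.330, Σhalf²=0.108900
  +B: nom +32.500 → Σnom=19.000; wc +0.480/-0.320 → slack +0.890/-0.570; half-tol=0.400, Σhalf²=0.268900
  -C: nom -24.120 → Σnom=-5.120; wc +0.420/-0.050 → slack +1.310/-0.620; half-tol=0.235, Σhalf²=0.324125
  +D: nom +6.500 → Σnom=1.380; wc +0.410/-0.410 → slack +1.720/-1.030; half-tol=0.410, Σhalf²=0.492225
  -E: nom -33.300 → Σnom=-31.920; wc +0.120/-0.066 → slack +1.840/-1.096; half-tol=0.093, Σhalf²=0.500874
  +F: nom +17.600 → Σnom=-14.320; wc +0.210/-0.370 → slack +2.050/-1.466; half-tol=0.290, Σhalf²=0.584974
Nominal = -14.320. Worst-case = [-14.320 - 1.466, -14.320 + 2.050] = [-15.786, -12.270]. RSS = √0.584974 = 0.765.

nominal=-14.320 wc=[-15.786,-12.270] rss=0.765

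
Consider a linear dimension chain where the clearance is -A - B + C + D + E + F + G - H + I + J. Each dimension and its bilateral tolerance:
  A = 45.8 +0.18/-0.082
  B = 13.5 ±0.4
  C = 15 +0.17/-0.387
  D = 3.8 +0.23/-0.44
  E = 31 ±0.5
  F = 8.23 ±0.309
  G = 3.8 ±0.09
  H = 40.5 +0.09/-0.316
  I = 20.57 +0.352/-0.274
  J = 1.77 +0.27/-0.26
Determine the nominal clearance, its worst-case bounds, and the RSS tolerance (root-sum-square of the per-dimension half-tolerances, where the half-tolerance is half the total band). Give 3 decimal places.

Stack each dimension's contribution:
  -A: nom -45.800 → Σnom=-45.800; wc +0.082/-0.180 → slack +0.082/-0.180; half-tol=0.131, Σhalf²=0.017161
  -B: nom -13.500 → Σnom=-59.300; wc +0.400/-0.400 → slack +0.482/-0.580; half-tol=0.400, Σhalf²=0.177161
  +C: nom +15.000 → Σnom=-44.300; wc +0.170/-0.387 → slack +0.652/-0.967; half-tol=0.279, Σhalf²=0.254723
  +D: nom +3.800 → Σnom=-40.500; wc +0.230/-0.440 → slack +0.882/-1.407; half-tol=0.335, Σhalf²=0.366948
  +E: nom +31.000 → Σnom=-9.500; wc +0.500/-0.500 → slack +1.382/-1.907; half-tol=0.500, Σhalf²=0.616948
  +F: nom +8.230 → Σnom=-1.270; wc +0.309/-0.309 → slack +1.691/-2.216; half-tol=0.309, Σhalf²=0.712429
  +G: nom +3.800 → Σnom=2.530; wc +0.090/-0.090 → slack +1.781/-2.306; half-tol=0.090, Σhalf²=0.720529
  -H: nom -40.500 → Σnom=-37.970; wc +0.316/-0.090 → slack +2.097/-2.396; half-tol=0.203, Σhalf²=0.761738
  +I: nom +20.570 → Σnom=-17.400; wc +0.352/-0.274 → slack +2.449/-2.670; half-tol=0.313, Σhalf²=0.859707
  +J: nom +1.770 → Σnom=-15.630; wc +0.270/-0.260 → slack +2.719/-2.930; half-tol=0.265, Σhalf²=0.929932
Nominal = -15.630. Worst-case = [-15.630 - 2.930, -15.630 + 2.719] = [-18.560, -12.911]. RSS = √0.929932 = 0.964.

nominal=-15.630 wc=[-18.560,-12.911] rss=0.964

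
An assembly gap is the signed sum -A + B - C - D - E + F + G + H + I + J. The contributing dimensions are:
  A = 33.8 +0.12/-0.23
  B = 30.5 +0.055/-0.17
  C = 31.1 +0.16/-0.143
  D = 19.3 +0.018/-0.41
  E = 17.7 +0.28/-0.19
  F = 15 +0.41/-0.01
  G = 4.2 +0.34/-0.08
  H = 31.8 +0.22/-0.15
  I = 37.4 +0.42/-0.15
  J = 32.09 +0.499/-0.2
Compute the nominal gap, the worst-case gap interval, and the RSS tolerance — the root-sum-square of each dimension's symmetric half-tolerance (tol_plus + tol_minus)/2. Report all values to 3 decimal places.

nominal=49.090 wc=[47.752,52.007] rss=0.702

Stack each dimension's contribution:
  -A: nom -33.800 → Σnom=-33.800; wc +0.230/-0.120 → slack +0.230/-0.120; half-tol=0.175, Σhalf²=0.030625
  +B: nom +30.500 → Σnom=-3.300; wc +0.055/-0.170 → slack +0.285/-0.290; half-tol=0.113, Σhalf²=0.043281
  -C: nom -31.100 → Σnom=-34.400; wc +0.143/-0.160 → slack +0.428/-0.450; half-tol=0.151, Σhalf²=0.066234
  -D: nom -19.300 → Σnom=-53.700; wc +0.410/-0.018 → slack +0.838/-0.468; half-tol=0.214, Σhalf²=0.112030
  -E: nom -17.700 → Σnom=-71.400; wc +0.190/-0.280 → slack +1.028/-0.748; half-tol=0.235, Σhalf²=0.167255
  +F: nom +15.000 → Σnom=-56.400; wc +0.410/-0.010 → slack +1.438/-0.758; half-tol=0.210, Σhalf²=0.211355
  +G: nom +4.200 → Σnom=-52.200; wc +0.340/-0.080 → slack +1.778/-0.838; half-tol=0.210, Σhalf²=0.255455
  +H: nom +31.800 → Σnom=-20.400; wc +0.220/-0.150 → slack +1.998/-0.988; half-tol=0.185, Σhalf²=0.289680
  +I: nom +37.400 → Σnom=17.000; wc +0.420/-0.150 → slack +2.418/-1.138; half-tol=0.285, Σhalf²=0.370905
  +J: nom +32.090 → Σnom=49.090; wc +0.499/-0.200 → slack +2.917/-1.338; half-tol=0.350, Σhalf²=0.493055
Nominal = 49.090. Worst-case = [49.090 - 1.338, 49.090 + 2.917] = [47.752, 52.007]. RSS = √0.493055 = 0.702.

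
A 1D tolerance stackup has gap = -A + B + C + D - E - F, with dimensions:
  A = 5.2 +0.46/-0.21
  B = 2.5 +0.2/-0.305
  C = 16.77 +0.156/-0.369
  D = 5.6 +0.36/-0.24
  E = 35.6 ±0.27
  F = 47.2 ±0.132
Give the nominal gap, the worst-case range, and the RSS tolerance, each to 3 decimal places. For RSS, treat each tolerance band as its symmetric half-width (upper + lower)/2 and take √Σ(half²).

nominal=-63.130 wc=[-64.906,-61.802] rss=0.652

Stack each dimension's contribution:
  -A: nom -5.200 → Σnom=-5.200; wc +0.210/-0.460 → slack +0.210/-0.460; half-tol=0.335, Σhalf²=0.112225
  +B: nom +2.500 → Σnom=-2.700; wc +0.200/-0.305 → slack +0.410/-0.765; half-tol=0.253, Σhalf²=0.175981
  +C: nom +16.770 → Σnom=14.070; wc +0.156/-0.369 → slack +0.566/-1.134; half-tol=0.263, Σhalf²=0.244888
  +D: nom +5.600 → Σnom=19.670; wc +0.360/-0.240 → slack +0.926/-1.374; half-tol=0.300, Σhalf²=0.334888
  -E: nom -35.600 → Σnom=-15.930; wc +0.270/-0.270 → slack +1.196/-1.644; half-tol=0.270, Σhalf²=0.407788
  -F: nom -47.200 → Σnom=-63.130; wc +0.132/-0.132 → slack +1.328/-1.776; half-tol=0.132, Σhalf²=0.425212
Nominal = -63.130. Worst-case = [-63.130 - 1.776, -63.130 + 1.328] = [-64.906, -61.802]. RSS = √0.425212 = 0.652.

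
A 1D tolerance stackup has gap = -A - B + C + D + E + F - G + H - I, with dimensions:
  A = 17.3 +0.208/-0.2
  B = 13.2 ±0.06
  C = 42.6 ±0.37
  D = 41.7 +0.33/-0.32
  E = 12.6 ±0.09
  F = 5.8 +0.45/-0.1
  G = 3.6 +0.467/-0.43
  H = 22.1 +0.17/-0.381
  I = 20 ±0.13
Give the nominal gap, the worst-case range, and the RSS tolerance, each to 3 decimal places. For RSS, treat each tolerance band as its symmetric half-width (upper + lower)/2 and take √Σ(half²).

Stack each dimension's contribution:
  -A: nom -17.300 → Σnom=-17.300; wc +0.200/-0.208 → slack +0.200/-0.208; half-tol=0.204, Σhalf²=0.041616
  -B: nom -13.200 → Σnom=-30.500; wc +0.060/-0.060 → slack +0.260/-0.268; half-tol=0.060, Σhalf²=0.045216
  +C: nom +42.600 → Σnom=12.100; wc +0.370/-0.370 → slack +0.630/-0.638; half-tol=0.370, Σhalf²=0.182116
  +D: nom +41.700 → Σnom=53.800; wc +0.330/-0.320 → slack +0.960/-0.958; half-tol=0.325, Σhalf²=0.287741
  +E: nom +12.600 → Σnom=66.400; wc +0.090/-0.090 → slack +1.050/-1.048; half-tol=0.090, Σhalf²=0.295841
  +F: nom +5.800 → Σnom=72.200; wc +0.450/-0.100 → slack +1.500/-1.148; half-tol=0.275, Σhalf²=0.371466
  -G: nom -3.600 → Σnom=68.600; wc +0.430/-0.467 → slack +1.930/-1.615; half-tol=0.449, Σhalf²=0.572618
  +H: nom +22.100 → Σnom=90.700; wc +0.170/-0.381 → slack +2.100/-1.996; half-tol=0.276, Σhalf²=0.648518
  -I: nom -20.000 → Σnom=70.700; wc +0.130/-0.130 → slack +2.230/-2.126; half-tol=0.130, Σhalf²=0.665419
Nominal = 70.700. Worst-case = [70.700 - 2.126, 70.700 + 2.230] = [68.574, 72.930]. RSS = √0.665419 = 0.816.

nominal=70.700 wc=[68.574,72.930] rss=0.816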